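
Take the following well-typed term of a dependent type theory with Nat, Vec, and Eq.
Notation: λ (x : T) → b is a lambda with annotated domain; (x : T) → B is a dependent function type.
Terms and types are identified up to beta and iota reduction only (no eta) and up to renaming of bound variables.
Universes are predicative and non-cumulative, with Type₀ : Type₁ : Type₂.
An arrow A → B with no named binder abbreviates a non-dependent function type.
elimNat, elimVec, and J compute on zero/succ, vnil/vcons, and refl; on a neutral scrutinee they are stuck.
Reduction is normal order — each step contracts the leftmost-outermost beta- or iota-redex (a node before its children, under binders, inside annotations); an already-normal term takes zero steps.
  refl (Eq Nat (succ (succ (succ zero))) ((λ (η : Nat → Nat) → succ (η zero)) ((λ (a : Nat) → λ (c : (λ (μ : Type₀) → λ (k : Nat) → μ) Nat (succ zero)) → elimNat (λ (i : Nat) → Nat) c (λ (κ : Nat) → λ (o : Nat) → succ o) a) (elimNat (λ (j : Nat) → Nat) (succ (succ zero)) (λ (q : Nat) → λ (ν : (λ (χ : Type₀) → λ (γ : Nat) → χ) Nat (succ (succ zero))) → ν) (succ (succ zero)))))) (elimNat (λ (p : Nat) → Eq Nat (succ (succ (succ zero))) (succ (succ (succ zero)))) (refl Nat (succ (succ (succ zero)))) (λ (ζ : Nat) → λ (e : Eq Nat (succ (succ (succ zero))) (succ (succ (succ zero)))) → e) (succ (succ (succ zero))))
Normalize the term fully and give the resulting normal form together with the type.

normal form:
  refl (Eq Nat (succ (succ (succ zero))) (succ (succ (succ zero)))) (refl Nat (succ (succ (succ zero))))
type:
  Eq (Eq Nat (succ (succ (succ zero))) (succ (succ (succ zero)))) (refl Nat (succ (succ (succ zero)))) (refl Nat (succ (succ (succ zero))))


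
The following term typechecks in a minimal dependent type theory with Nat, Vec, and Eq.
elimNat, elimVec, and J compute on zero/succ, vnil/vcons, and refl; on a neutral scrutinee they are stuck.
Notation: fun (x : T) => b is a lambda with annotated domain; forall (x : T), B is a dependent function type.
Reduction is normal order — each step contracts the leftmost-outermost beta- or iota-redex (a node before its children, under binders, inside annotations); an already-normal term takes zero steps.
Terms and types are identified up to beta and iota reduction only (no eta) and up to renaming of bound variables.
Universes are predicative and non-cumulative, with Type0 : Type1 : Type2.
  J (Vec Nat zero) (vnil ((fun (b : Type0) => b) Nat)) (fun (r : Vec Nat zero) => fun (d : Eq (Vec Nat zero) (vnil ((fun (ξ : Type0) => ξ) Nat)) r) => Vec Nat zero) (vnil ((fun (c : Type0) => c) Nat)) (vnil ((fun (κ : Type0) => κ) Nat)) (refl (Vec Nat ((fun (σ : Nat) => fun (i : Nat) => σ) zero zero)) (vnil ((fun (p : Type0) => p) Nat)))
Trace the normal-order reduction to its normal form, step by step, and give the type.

reduction (normal order):
  J (Vec Nat zero) (vnil ((fun (b : Type0) => b) Nat)) (fun (r : Vec Nat zero) => fun (d : Eq (Vec Nat zero) (vnil ((fun (ξ : Type0) => ξ) Nat)) r) => Vec Nat zero) (vnil ((fun (c : Type0) => c) Nat)) (vnil ((fun (κ : Type0) => κ) Nat)) (refl (Vec Nat ((fun (σ : Nat) => fun (i : Nat) => σ) zero zero)) (vnil ((fun (p : Type0) => p) Nat)))
  ~> vnil ((fun (b : Type0) => b) Nat)
  ~> vnil Nat
inferred type:
  Vec Nat zero


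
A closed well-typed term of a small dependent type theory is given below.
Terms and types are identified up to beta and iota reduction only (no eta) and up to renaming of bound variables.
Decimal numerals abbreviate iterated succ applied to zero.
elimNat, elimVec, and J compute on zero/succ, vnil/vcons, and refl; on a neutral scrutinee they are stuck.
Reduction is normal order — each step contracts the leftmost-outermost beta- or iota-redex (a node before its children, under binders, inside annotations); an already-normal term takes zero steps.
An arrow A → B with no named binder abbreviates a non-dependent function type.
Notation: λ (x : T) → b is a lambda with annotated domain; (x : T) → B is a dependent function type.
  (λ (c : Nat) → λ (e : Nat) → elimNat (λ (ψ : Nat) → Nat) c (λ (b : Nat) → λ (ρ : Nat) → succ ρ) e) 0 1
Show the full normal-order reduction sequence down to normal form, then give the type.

reduction (normal order):
  (λ (c : Nat) → λ (e : Nat) → elimNat (λ (ψ : Nat) → Nat) c (λ (b : Nat) → λ (ρ : Nat) → succ ρ) e) 0 1
  ~> (λ (c : Nat) → elimNat (λ (e : Nat) → Nat) 0 (λ (ψ : Nat) → λ (b : Nat) → succ b) c) 1
  ~> elimNat (λ (c : Nat) → Nat) 0 (λ (e : Nat) → λ (ψ : Nat) → succ ψ) 1
  ~> (λ (c : Nat) → λ (e : Nat) → succ e) 0 (elimNat (λ (ψ : Nat) → Nat) 0 (λ (b : Nat) → λ (ρ : Nat) → succ ρ) 0)
  ~> (λ (c : Nat) → succ c) (elimNat (λ (e : Nat) → Nat) 0 (λ (ψ : Nat) → λ (b : Nat) → succ b) 0)
  ~> succ (elimNat (λ (c : Nat) → Nat) 0 (λ (e : Nat) → λ (ψ : Nat) → succ ψ) 0)
  ~> 1
inferred type:
  Nat


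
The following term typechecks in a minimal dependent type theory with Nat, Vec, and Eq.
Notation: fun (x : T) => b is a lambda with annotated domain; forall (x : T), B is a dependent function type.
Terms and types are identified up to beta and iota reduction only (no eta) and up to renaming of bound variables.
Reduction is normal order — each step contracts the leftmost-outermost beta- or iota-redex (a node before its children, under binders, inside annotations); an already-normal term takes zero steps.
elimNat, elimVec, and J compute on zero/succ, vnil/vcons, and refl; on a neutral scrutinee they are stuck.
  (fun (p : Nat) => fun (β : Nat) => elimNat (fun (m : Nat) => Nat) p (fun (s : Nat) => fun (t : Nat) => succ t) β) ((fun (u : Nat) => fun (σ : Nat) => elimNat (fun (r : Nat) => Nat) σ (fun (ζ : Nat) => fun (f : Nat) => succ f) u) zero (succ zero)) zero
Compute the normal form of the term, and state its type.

normal form:
  succ zero
inferred type:
  Nat
observation: 6 normal-order steps separate the term from its normal form.


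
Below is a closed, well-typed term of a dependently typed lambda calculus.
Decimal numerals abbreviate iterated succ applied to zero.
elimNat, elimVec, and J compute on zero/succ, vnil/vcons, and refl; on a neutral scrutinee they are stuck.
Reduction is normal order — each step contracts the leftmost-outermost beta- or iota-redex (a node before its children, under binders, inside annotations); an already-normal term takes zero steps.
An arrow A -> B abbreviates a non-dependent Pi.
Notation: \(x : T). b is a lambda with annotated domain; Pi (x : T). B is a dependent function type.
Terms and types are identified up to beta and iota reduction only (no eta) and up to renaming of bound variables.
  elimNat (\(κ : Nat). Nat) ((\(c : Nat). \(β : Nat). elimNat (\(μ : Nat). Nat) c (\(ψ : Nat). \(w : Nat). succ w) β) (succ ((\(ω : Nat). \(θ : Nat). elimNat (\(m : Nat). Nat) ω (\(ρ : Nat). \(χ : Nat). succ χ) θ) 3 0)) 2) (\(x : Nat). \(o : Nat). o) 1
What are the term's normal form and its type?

normal form:
  6
inferred type:
  Nat
observation: the term reaches its normal form after 16 normal-order steps.


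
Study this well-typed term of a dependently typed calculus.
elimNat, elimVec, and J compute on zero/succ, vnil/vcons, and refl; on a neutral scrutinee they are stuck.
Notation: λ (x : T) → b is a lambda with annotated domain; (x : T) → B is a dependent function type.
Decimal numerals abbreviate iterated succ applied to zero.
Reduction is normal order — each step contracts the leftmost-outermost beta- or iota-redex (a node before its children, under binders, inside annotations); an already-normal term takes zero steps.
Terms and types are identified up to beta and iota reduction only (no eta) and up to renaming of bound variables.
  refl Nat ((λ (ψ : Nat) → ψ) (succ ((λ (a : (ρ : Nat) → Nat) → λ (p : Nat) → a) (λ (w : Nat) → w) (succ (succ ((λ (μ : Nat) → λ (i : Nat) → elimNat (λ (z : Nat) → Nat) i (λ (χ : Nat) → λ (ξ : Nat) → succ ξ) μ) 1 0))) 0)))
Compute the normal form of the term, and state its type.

normal form:
  refl Nat 1
type:
  Eq Nat 1 1


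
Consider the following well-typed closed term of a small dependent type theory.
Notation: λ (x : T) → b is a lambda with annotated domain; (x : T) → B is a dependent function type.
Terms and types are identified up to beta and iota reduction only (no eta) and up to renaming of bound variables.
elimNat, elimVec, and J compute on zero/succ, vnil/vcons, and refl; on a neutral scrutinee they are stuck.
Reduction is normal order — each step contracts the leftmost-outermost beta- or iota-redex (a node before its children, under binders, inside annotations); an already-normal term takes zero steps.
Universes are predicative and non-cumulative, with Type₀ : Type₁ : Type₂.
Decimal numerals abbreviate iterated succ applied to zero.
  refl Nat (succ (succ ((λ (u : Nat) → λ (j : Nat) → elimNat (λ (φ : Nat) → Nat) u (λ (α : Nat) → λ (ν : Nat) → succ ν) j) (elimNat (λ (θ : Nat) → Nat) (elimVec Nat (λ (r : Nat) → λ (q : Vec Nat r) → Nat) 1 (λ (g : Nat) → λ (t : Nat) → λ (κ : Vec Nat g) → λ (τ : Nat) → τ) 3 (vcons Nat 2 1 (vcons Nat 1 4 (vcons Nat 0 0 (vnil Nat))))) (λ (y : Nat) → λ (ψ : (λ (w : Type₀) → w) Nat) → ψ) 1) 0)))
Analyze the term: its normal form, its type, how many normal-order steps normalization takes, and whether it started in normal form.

normal form:
  refl Nat 3
type:
  Eq Nat 3 3
reduction steps (normal order): 23
term was already normal: no
first contracted redex: a beta-redex


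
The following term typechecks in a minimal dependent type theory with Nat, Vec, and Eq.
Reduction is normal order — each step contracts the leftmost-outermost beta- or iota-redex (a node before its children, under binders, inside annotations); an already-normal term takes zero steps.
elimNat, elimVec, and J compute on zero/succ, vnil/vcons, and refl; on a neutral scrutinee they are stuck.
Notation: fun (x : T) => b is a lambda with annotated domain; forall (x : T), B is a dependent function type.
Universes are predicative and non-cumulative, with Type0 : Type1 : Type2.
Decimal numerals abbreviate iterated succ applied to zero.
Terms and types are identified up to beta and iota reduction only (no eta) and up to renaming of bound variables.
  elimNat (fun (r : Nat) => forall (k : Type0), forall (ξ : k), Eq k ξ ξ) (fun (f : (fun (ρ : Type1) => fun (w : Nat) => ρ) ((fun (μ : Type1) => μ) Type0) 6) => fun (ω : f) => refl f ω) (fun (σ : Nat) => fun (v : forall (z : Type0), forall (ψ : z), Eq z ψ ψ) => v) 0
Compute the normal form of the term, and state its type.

resulting normal form:
  fun (r : Type0) => fun (k : r) => refl r k
inferred type:
  forall (r : Type0), forall (k : r), Eq r k k


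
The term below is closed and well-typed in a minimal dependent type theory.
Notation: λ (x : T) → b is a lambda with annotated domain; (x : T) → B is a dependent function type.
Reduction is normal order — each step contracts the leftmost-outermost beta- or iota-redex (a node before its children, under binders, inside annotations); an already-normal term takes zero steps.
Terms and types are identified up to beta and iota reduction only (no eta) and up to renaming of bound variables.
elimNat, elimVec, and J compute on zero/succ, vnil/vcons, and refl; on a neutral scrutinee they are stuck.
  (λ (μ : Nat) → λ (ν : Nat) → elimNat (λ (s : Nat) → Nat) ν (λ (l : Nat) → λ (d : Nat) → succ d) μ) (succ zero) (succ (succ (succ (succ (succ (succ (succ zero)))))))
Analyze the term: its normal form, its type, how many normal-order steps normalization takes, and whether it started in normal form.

normal form:
  succ (succ (succ (succ (succ (succ (succ (succ zero)))))))
type:
  Nat
steps to reach normal form (normal order): 6
term was already normal: no
first redex: a beta-redex


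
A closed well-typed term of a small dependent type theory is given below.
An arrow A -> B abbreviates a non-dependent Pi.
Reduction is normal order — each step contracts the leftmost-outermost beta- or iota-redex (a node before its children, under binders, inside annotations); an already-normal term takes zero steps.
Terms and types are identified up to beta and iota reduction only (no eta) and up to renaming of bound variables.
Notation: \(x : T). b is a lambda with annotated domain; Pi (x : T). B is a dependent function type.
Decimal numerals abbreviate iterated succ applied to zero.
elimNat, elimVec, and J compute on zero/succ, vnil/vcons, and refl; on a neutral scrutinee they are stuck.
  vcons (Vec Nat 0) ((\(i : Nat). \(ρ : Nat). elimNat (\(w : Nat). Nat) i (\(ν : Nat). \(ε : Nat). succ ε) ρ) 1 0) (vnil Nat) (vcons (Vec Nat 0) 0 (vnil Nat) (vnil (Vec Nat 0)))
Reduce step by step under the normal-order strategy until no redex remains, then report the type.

reduction (normal order):
  vcons (Vec Nat 0) ((\(i : Nat). \(ρ : Nat). elimNat (\(w : Nat). Nat) i (\(ν : Nat). \(ε : Nat). succ ε) ρ) 1 0) (vnil Nat) (vcons (Vec Nat 0) 0 (vnil Nat) (vnil (Vec Nat 0)))
  ~> vcons (Vec Nat 0) ((\(i : Nat). elimNat (\(ρ : Nat). Nat) 1 (\(w : Nat). \(ν : Nat). succ ν) i) 0) (vnil Nat) (vcons (Vec Nat 0) 0 (vnil Nat) (vnil (Vec Nat 0)))
  ~> vcons (Vec Nat 0) (elimNat (\(i : Nat). Nat) 1 (\(ρ : Nat). \(w : Nat). succ w) 0) (vnil Nat) (vcons (Vec Nat 0) 0 (vnil Nat) (vnil (Vec Nat 0)))
  ~> vcons (Vec Nat 0) 1 (vnil Nat) (vcons (Vec Nat 0) 0 (vnil Nat) (vnil (Vec Nat 0)))
type:
  Vec (Vec Nat 0) 2


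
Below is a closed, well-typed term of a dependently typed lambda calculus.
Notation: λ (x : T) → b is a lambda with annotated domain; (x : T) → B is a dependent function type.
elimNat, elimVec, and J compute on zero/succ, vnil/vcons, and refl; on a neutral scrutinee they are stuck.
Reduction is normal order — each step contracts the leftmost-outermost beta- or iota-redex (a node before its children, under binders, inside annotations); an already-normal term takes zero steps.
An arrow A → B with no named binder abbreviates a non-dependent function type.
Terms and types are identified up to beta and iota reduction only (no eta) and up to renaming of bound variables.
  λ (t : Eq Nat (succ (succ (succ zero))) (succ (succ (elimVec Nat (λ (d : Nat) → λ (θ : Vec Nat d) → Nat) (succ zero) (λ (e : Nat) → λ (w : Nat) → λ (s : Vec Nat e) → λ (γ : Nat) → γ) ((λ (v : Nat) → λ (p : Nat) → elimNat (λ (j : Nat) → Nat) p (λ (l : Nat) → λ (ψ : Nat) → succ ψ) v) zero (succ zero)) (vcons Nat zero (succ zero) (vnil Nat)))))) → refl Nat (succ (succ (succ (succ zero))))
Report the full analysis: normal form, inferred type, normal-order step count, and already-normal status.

normal form:
  λ (t : Eq Nat (succ (succ (succ zero))) (succ (succ (succ zero)))) → refl Nat (succ (succ (succ (succ zero))))
inferred type:
  Eq Nat (succ (succ (succ zero))) (succ (succ (succ zero))) → Eq Nat (succ (succ (succ (succ zero)))) (succ (succ (succ (succ zero))))
reduction steps (normal order): 6
already normal: no
first contracted redex: an elimVec iota-redex


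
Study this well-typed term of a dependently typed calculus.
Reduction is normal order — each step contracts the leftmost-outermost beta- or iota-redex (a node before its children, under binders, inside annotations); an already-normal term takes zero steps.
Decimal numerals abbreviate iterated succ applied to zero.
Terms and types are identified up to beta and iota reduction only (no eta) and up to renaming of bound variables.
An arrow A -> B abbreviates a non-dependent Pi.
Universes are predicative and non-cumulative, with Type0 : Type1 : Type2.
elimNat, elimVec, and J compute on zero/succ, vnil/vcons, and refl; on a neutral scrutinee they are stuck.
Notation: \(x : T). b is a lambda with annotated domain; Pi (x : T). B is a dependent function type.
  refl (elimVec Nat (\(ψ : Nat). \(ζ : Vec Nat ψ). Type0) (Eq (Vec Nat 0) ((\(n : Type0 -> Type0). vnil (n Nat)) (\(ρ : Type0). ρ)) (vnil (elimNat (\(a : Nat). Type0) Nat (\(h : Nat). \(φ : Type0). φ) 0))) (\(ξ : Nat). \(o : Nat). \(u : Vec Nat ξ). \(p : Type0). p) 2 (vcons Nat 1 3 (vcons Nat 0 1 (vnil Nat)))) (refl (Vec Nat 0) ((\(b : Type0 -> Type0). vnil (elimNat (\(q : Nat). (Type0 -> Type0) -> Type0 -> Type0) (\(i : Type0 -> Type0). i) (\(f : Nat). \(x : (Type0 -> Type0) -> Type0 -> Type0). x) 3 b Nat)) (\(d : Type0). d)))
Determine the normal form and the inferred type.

resulting normal form:
  refl (Eq (Vec Nat 0) (vnil Nat) (vnil Nat)) (refl (Vec Nat 0) (vnil Nat))
type:
  Eq (Eq (Vec Nat 0) (vnil Nat) (vnil Nat)) (refl (Vec Nat 0) (vnil Nat)) (refl (Vec Nat 0) (vnil Nat))


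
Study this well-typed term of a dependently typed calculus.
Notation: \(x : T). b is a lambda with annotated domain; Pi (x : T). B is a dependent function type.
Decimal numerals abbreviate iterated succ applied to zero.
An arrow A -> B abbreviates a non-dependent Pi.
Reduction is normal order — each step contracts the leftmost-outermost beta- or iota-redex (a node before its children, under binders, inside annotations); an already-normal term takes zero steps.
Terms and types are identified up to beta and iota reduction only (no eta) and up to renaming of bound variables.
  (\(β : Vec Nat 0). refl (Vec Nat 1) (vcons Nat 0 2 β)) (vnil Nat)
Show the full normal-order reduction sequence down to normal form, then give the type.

normal-order reduction sequence:
  (\(β : Vec Nat 0). refl (Vec Nat 1) (vcons Nat 0 2 β)) (vnil Nat)
  ~> refl (Vec Nat 1) (vcons Nat 0 2 (vnil Nat))
the term's type:
  Eq (Vec Nat 1) (vcons Nat 0 2 (vnil Nat)) (vcons Nat 0 2 (vnil Nat))


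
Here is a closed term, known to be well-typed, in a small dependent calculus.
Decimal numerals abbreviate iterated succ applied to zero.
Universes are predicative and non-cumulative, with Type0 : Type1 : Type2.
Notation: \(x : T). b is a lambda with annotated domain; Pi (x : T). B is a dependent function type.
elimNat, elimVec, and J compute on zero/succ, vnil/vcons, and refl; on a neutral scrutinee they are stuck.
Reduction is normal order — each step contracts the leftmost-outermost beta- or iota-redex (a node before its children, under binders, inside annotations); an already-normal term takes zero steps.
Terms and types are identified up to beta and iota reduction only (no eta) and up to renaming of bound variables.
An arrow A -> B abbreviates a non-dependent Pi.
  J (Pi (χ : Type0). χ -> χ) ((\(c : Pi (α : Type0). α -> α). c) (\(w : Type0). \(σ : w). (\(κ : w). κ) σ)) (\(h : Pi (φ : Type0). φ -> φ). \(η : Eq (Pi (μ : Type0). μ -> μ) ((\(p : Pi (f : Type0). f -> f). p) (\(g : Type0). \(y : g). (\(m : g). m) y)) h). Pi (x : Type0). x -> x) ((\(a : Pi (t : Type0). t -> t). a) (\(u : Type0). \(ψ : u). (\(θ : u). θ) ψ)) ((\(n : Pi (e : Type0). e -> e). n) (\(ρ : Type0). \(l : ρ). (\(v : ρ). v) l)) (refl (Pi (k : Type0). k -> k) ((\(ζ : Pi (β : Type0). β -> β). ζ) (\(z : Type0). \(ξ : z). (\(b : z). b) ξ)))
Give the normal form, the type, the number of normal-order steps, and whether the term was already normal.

resulting normal form:
  \(χ : Type0). \(c : χ). c
the term's type:
  Pi (χ : Type0). χ -> χ
steps to reach normal form (normal order): 3
term was already normal: no
first contracted redex: a J iota-redex


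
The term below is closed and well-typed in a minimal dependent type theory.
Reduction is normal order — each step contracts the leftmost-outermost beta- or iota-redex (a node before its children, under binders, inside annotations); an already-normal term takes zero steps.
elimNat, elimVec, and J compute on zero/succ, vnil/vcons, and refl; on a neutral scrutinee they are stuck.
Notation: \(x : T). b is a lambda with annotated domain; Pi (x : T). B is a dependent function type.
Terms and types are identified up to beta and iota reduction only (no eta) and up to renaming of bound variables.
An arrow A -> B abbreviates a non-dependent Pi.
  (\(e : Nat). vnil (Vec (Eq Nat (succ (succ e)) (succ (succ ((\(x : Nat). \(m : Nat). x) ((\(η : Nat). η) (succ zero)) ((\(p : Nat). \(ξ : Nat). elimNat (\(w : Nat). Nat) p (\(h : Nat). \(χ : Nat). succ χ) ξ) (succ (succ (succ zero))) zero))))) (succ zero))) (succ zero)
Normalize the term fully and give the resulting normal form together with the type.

resulting normal form:
  vnil (Vec (Eq Nat (succ (succ (succ zero))) (succ (succ (succ zero)))) (succ zero))
type:
  Vec (Vec (Eq Nat (succ (succ (succ zero))) (succ (succ (succ zero)))) (succ zero)) zero


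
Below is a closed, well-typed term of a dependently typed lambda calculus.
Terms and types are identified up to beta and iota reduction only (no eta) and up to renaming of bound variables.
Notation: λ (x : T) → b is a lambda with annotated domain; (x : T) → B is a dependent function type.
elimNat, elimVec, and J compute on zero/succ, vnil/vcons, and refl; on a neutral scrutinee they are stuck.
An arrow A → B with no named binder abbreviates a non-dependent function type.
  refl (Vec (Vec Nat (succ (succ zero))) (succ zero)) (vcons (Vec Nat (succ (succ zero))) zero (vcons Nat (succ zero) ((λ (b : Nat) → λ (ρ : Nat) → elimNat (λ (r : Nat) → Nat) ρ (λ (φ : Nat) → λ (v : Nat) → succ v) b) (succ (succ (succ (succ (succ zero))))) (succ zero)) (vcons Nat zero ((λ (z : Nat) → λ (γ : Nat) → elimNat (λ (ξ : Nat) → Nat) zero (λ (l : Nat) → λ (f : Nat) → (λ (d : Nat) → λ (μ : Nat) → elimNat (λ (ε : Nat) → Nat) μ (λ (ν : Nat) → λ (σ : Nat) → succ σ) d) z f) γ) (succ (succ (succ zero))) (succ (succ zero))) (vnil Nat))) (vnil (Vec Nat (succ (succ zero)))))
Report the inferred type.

the term's type:
  Eq (Vec (Vec Nat (succ (succ zero))) (succ zero)) (vcons (Vec Nat (succ (succ zero))) zero (vcons Nat (succ zero) (succ (succ (succ (succ (succ (succ zero)))))) (vcons Nat zero (succ (succ (succ (succ (succ (succ zero)))))) (vnil Nat))) (vnil (Vec Nat (succ (succ zero))))) (vcons (Vec Nat (succ (succ zero))) zero (vcons Nat (succ zero) (succ (succ (succ (succ (succ (succ zero)))))) (vcons Nat zero (succ (succ (succ (succ (succ (succ zero)))))) (vnil Nat))) (vnil (Vec Nat (succ (succ zero)))))


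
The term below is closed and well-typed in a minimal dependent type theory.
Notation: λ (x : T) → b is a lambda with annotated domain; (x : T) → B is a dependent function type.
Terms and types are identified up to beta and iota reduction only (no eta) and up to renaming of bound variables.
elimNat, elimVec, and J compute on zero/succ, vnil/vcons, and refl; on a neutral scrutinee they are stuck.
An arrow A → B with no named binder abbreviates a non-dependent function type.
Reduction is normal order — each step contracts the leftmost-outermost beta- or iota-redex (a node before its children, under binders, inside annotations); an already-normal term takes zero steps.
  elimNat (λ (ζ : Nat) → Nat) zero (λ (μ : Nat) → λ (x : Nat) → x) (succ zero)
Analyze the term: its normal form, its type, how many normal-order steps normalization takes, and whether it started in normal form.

resulting normal form:
  zero
the term's type:
  Nat
reduction steps (normal order): 4
started in normal form: no
first redex: an elimNat iota-redex


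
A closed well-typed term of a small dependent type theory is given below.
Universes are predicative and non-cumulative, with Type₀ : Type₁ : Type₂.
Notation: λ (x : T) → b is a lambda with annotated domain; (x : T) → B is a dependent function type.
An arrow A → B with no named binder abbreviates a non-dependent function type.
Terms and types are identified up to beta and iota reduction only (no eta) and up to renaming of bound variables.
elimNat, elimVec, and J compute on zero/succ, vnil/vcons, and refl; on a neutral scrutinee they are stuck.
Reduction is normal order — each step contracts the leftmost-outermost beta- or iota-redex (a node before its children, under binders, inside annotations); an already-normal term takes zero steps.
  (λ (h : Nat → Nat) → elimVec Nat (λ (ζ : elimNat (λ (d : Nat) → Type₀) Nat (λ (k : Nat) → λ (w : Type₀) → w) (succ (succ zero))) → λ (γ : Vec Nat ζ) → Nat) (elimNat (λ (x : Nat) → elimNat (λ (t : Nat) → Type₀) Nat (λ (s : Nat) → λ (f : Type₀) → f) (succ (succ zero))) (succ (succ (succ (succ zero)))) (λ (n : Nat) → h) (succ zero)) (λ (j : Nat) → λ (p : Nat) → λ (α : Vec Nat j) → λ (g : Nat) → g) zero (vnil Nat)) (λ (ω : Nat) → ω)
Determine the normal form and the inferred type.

reduced normal form:
  succ (succ (succ (succ zero)))
inferred type:
  Nat


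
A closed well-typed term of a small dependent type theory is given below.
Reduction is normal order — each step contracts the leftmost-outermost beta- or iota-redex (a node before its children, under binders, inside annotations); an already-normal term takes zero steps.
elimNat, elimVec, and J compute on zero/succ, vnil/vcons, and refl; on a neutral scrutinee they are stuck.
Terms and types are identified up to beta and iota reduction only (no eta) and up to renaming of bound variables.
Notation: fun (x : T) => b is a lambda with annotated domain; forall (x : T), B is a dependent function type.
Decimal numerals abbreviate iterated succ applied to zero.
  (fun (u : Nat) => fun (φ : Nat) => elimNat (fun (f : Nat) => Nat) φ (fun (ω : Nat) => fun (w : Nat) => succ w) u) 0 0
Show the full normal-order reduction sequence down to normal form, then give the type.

reduction (normal order):
  (fun (u : Nat) => fun (φ : Nat) => elimNat (fun (f : Nat) => Nat) φ (fun (ω : Nat) => fun (w : Nat) => succ w) u) 0 0
  ~> (fun (u : Nat) => elimNat (fun (φ : Nat) => Nat) u (fun (f : Nat) => fun (ω : Nat) => succ ω) 0) 0
  ~> elimNat (fun (u : Nat) => Nat) 0 (fun (φ : Nat) => fun (f : Nat) => succ f) 0
  ~> 0
the term's type:
  Nat


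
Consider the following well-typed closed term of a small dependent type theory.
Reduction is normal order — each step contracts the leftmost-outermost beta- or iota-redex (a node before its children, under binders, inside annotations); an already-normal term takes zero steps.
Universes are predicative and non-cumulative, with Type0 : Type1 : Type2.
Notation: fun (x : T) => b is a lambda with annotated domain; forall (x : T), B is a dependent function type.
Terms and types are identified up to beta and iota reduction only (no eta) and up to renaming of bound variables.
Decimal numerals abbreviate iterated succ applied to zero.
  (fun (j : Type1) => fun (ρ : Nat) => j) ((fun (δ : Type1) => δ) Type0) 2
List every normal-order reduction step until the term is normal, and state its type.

normal-order reduction sequence:
  (fun (j : Type1) => fun (ρ : Nat) => j) ((fun (δ : Type1) => δ) Type0) 2
  ~> (fun (j : Nat) => (fun (ρ : Type1) => ρ) Type0) 2
  ~> (fun (j : Type1) => j) Type0
  ~> Type0
inferred type:
  Type1


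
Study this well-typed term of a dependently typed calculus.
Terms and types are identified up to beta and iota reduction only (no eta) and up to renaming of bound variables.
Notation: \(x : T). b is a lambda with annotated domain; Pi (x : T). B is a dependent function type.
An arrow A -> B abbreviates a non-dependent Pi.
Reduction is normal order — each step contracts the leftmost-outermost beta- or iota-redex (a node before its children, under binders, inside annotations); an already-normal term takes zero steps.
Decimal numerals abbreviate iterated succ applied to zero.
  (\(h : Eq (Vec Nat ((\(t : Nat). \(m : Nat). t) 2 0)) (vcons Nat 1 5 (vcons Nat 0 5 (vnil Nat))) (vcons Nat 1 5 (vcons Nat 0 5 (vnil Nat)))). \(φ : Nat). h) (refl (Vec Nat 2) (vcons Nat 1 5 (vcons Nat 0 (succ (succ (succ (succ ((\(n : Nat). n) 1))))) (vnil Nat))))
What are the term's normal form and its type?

resulting normal form:
  \(h : Nat). refl (Vec Nat 2) (vcons Nat 1 5 (vcons Nat 0 5 (vnil Nat)))
type:
  Nat -> Eq (Vec Nat 2) (vcons Nat 1 5 (vcons Nat 0 5 (vnil Nat))) (vcons Nat 1 5 (vcons Nat 0 5 (vnil Nat)))


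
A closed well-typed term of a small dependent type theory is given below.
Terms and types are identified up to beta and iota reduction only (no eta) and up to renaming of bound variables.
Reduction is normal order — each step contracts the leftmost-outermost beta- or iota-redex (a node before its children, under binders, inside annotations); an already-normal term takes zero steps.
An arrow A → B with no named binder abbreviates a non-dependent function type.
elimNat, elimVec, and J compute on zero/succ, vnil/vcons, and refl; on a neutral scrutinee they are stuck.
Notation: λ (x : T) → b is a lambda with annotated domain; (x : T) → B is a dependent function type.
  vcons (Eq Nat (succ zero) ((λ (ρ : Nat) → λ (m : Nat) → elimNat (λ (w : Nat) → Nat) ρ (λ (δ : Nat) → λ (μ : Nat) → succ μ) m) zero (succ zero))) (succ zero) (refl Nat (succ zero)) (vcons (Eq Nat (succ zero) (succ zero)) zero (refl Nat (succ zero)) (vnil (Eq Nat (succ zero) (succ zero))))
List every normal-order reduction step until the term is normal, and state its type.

normal-order reduction sequence:
  vcons (Eq Nat (succ zero) ((λ (ρ : Nat) → λ (m : Nat) → elimNat (λ (w : Nat) → Nat) ρ (λ (δ : Nat) → λ (μ : Nat) → succ μ) m) zero (succ zero))) (succ zero) (refl Nat (succ zero)) (vcons (Eq Nat (succ zero) (succ zero)) zero (refl Nat (succ zero)) (vnil (Eq Nat (succ zero) (succ zero))))
  ~> vcons (Eq Nat (succ zero) ((λ (ρ : Nat) → elimNat (λ (m : Nat) → Nat) zero (λ (w : Nat) → λ (δ : Nat) → succ δ) ρ) (succ zero))) (succ zero) (refl Nat (succ zero)) (vcons (Eq Nat (succ zero) (succ zero)) zero (refl Nat (succ zero)) (vnil (Eq Nat (succ zero) (succ zero))))
  ~> vcons (Eq Nat (succ zero) (elimNat (λ (ρ : Nat) → Nat) zero (λ (m : Nat) → λ (w : Nat) → succ w) (succ zero))) (succ zero) (refl Nat (succ zero)) (vcons (Eq Nat (succ zero) (succ zero)) zero (refl Nat (succ zero)) (vnil (Eq Nat (succ zero) (succ zero))))
  ~> vcons (Eq Nat (succ zero) ((λ (ρ : Nat) → λ (m : Nat) → succ m) zero (elimNat (λ (w : Nat) → Nat) zero (λ (δ : Nat) → λ (μ : Nat) → succ μ) zero))) (succ zero) (refl Nat (succ zero)) (vcons (Eq Nat (succ zero) (succ zero)) zero (refl Nat (succ zero)) (vnil (Eq Nat (succ zero) (succ zero))))
  ~> vcons (Eq Nat (succ zero) ((λ (ρ : Nat) → succ ρ) (elimNat (λ (m : Nat) → Nat) zero (λ (w : Nat) → λ (δ : Nat) → succ δ) zero))) (succ zero) (refl Nat (succ zero)) (vcons (Eq Nat (succ zero) (succ zero)) zero (refl Nat (succ zero)) (vnil (Eq Nat (succ zero) (succ zero))))
  ~> vcons (Eq Nat (succ zero) (succ (elimNat (λ (ρ : Nat) → Nat) zero (λ (m : Nat) → λ (w : Nat) → succ w) zero))) (succ zero) (refl Nat (succ zero)) (vcons (Eq Nat (succ zero) (succ zero)) zero (refl Nat (succ zero)) (vnil (Eq Nat (succ zero) (succ zero))))
  ~> vcons (Eq Nat (succ zero) (succ zero)) (succ zero) (refl Nat (succ zero)) (vcons (Eq Nat (succ zero) (succ zero)) zero (refl Nat (succ zero)) (vnil (Eq Nat (succ zero) (succ zero))))
the term's type:
  Vec (Eq Nat (succ zero) (succ zero)) (succ (succ zero))


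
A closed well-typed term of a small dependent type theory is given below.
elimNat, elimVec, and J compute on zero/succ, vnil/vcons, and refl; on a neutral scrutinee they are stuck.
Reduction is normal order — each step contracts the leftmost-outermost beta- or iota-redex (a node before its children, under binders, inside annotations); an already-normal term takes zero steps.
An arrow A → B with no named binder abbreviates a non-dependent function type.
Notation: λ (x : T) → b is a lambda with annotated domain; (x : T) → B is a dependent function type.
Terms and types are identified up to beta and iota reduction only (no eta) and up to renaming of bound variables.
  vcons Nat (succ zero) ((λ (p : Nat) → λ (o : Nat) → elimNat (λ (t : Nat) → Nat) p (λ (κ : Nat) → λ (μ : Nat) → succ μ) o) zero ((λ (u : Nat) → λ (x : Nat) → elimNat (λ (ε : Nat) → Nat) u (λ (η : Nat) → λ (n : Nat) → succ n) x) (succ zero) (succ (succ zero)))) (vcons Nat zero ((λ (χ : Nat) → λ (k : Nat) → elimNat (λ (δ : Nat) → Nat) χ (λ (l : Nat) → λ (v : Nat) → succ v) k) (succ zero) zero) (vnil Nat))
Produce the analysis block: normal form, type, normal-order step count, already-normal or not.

reduced normal form:
  vcons Nat (succ zero) (succ (succ (succ zero))) (vcons Nat zero (succ zero) (vnil Nat))
inferred type:
  Vec Nat (succ (succ zero))
steps to reach normal form (normal order): 24
started in normal form: no
first contracted redex: a beta-redex


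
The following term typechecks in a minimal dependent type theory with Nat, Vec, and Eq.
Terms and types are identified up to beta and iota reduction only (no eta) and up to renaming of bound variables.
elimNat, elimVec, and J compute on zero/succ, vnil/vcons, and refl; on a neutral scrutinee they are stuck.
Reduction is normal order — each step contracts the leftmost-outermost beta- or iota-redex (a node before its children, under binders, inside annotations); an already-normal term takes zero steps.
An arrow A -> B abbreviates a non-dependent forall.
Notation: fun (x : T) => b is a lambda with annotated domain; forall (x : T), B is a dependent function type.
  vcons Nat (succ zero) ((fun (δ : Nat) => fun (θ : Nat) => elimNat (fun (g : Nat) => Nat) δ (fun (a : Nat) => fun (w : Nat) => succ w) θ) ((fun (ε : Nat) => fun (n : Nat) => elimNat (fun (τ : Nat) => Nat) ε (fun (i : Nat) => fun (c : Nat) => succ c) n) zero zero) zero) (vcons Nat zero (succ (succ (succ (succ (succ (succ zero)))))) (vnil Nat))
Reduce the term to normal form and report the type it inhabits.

reduced normal form:
  vcons Nat (succ zero) zero (vcons Nat zero (succ (succ (succ (succ (succ (succ zero)))))) (vnil Nat))
inferred type:
  Vec Nat (succ (succ zero))
observation: the term reaches its normal form after 6 normal-order steps.


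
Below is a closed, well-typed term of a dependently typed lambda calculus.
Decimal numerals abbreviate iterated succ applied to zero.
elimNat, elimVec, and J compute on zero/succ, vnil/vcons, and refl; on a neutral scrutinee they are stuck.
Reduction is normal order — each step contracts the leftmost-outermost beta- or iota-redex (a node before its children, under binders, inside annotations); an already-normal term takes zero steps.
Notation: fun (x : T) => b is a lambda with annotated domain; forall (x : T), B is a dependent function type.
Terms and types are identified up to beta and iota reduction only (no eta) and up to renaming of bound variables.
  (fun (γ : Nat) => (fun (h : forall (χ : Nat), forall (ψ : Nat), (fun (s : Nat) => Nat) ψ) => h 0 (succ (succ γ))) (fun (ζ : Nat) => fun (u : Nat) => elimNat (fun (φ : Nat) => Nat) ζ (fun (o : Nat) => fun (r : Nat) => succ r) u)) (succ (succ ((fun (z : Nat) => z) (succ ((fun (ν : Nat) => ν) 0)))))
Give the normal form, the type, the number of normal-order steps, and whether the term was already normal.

reduced normal form:
  5
type:
  Nat
steps to reach normal form (normal order): 22
term was already normal: no
first contracted redex: a beta-redex


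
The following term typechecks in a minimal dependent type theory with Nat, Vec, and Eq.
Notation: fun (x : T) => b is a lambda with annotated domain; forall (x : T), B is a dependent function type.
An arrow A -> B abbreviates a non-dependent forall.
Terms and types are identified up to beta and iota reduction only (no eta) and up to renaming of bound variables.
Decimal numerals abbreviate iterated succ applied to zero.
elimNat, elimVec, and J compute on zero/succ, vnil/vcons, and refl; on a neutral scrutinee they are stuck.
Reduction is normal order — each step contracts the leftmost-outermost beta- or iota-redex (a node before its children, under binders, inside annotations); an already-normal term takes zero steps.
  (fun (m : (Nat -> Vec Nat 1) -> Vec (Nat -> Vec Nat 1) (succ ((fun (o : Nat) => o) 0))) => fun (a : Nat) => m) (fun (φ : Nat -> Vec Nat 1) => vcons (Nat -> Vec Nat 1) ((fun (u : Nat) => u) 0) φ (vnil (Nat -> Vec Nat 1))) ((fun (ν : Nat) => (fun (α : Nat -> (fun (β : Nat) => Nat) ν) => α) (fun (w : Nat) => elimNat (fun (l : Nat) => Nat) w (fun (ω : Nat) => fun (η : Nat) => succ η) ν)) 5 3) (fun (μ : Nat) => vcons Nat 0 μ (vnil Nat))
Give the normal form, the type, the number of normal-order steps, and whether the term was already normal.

normal form:
  vcons (Nat -> Vec Nat 1) 0 (fun (m : Nat) => vcons Nat 0 m (vnil Nat)) (vnil (Nat -> Vec Nat 1))
the term's type:
  Vec (Nat -> Vec Nat 1) 1
normal-order step count: 4
already normal: no
first redex: a beta-redex


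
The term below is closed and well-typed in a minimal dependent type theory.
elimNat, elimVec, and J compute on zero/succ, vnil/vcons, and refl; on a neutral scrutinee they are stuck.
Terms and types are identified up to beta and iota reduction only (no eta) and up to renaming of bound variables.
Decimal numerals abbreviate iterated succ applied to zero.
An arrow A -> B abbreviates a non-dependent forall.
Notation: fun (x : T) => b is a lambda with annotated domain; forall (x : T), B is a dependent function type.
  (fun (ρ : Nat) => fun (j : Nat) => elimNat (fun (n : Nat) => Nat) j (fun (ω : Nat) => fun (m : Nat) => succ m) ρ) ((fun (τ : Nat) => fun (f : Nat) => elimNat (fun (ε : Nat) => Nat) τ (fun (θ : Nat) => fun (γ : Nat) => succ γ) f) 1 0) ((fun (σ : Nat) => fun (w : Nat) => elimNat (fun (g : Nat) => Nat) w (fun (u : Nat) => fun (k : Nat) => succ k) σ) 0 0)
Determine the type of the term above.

type:
  Nat


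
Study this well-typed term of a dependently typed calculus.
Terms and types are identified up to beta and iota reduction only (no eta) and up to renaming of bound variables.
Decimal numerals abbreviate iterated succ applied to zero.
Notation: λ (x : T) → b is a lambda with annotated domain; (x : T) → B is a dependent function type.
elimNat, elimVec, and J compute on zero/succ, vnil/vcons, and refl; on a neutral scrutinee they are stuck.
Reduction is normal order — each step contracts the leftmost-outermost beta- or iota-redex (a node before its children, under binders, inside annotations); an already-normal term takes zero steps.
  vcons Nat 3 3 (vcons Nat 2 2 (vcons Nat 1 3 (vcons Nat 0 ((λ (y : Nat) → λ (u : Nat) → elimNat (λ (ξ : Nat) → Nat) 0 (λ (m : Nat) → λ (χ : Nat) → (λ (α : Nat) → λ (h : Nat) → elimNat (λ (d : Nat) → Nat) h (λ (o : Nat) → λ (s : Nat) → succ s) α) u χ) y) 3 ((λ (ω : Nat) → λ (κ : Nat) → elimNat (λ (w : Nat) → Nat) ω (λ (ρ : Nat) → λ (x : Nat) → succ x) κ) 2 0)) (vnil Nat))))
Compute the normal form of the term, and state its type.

normal form:
  vcons Nat 3 3 (vcons Nat 2 2 (vcons Nat 1 3 (vcons Nat 0 6 (vnil Nat))))
the term's type:
  Vec Nat 4
observation: normalization takes exactly 48 steps under the normal-order strategy.


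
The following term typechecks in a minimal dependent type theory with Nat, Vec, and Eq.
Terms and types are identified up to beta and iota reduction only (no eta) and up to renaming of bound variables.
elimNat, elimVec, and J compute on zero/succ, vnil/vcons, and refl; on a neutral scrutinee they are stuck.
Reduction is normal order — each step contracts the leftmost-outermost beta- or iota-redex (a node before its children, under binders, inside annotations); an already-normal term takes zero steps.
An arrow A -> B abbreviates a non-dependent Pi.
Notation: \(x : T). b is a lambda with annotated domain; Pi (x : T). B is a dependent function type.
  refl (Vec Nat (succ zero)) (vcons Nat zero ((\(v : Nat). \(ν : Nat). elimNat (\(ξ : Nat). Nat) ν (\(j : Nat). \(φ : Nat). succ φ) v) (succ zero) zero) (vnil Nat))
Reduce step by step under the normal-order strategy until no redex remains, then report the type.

reduction (normal order):
  refl (Vec Nat (succ zero)) (vcons Nat zero ((\(v : Nat). \(ν : Nat). elimNat (\(ξ : Nat). Nat) ν (\(j : Nat). \(φ : Nat). succ φ) v) (succ zero) zero) (vnil Nat))
  ~> refl (Vec Nat (succ zero)) (vcons Nat zero ((\(v : Nat). elimNat (\(ν : Nat). Nat) v (\(ξ : Nat). \(j : Nat). succ j) (succ zero)) zero) (vnil Nat))
  ~> refl (Vec Nat (succ zero)) (vcons Nat zero (elimNat (\(v : Nat). Nat) zero (\(ν : Nat). \(ξ : Nat). succ ξ) (succ zero)) (vnil Nat))
  ~> refl (Vec Nat (succ zero)) (vcons Nat zero ((\(v : Nat). \(ν : Nat). succ ν) zero (elimNat (\(ξ : Nat). Nat) zero (\(j : Nat). \(φ : Nat). succ φ) zero)) (vnil Nat))
  ~> refl (Vec Nat (succ zero)) (vcons Nat zero ((\(v : Nat). succ v) (elimNat (\(ν : Nat). Nat) zero (\(ξ : Nat). \(j : Nat). succ j) zero)) (vnil Nat))
  ~> refl (Vec Nat (succ zero)) (vcons Nat zero (succ (elimNat (\(v : Nat). Nat) zero (\(ν : Nat). \(ξ : Nat). succ ξ) zero)) (vnil Nat))
  ~> refl (Vec Nat (succ zero)) (vcons Nat zero (succ zero) (vnil Nat))
type:
  Eq (Vec Nat (succ zero)) (vcons Nat zero (succ zero) (vnil Nat)) (vcons Nat zero (succ zero) (vnil Nat))
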